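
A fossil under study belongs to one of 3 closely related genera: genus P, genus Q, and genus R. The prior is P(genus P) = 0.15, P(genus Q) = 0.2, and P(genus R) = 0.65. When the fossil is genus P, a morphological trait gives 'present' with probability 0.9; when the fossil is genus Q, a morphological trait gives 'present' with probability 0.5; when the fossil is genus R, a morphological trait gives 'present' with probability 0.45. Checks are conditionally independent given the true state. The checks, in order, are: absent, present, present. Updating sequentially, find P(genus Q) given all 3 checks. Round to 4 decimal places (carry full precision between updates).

0.2282

Each posterior becomes the prior for the next update.
After 'absent': normaliser = 0.1·0.1500 + 0.5·0.2000 + 0.55·0.6500; P(genus P) ≈ 0.0317, P(genus Q) ≈ 0.2116, P(genus R) ≈ 0.7566
After 'present': normaliser = 0.9·0.0317 + 0.5·0.2116 + 0.45·0.7566; P(genus P) ≈ 0.0602, P(genus Q) ≈ 0.2228, P(genus R) ≈ 0.7170
After 'present': normaliser = 0.9·0.0602 + 0.5·0.2228 + 0.45·0.7170; P(genus P) ≈ 0.1109, P(genus Q) ≈ 0.2282, P(genus R) ≈ 0.6609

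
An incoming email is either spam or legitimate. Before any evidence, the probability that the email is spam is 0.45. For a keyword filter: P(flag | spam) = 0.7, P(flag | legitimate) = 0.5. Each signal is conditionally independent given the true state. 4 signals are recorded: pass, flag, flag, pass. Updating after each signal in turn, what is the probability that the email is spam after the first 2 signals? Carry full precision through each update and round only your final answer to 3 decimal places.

After 'pass': P(spam) = 0.3·0.4500 / (0.3·0.4500 + 0.5·0.5500) ≈ 0.3293
After 'flag': P(spam) = 0.7·0.3293 / (0.7·0.3293 + 0.5·0.6707) ≈ 0.4073

0.407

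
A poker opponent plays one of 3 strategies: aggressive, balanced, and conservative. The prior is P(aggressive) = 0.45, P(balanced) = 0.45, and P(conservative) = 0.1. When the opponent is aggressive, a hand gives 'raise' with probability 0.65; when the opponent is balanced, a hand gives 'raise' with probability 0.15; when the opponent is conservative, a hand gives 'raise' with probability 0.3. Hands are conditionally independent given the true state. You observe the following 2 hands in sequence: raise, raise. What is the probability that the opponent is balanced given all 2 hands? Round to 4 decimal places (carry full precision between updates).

0.0484

Each posterior becomes the prior for the next update.
After 'raise': normaliser = 0.65·0.4500 + 0.15·0.4500 + 0.3·0.1000; P(aggressive) ≈ 0.7500, P(balanced) ≈ 0.1731, P(conservative) ≈ 0.0769
After 'raise': normaliser = 0.65·0.7500 + 0.15·0.1731 + 0.3·0.0769; P(aggressive) ≈ 0.9086, P(balanced) ≈ 0.0484, P(conservative) ≈ 0.0430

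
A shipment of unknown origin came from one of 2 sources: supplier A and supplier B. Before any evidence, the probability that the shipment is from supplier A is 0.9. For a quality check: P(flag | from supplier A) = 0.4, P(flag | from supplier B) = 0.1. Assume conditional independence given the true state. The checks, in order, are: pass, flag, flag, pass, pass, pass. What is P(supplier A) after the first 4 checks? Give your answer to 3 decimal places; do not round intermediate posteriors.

0.985

After 'pass': P(supplier A) = 0.6·0.9000 / (0.6·0.9000 + 0.9·0.1000) ≈ 0.8571
After 'flag': P(supplier A) = 0.4·0.8571 / (0.4·0.8571 + 0.1·0.1429) ≈ 0.9600
After 'flag': P(supplier A) = 0.4·0.9600 / (0.4·0.9600 + 0.1·0.0400) ≈ 0.9897
After 'pass': P(supplier A) = 0.6·0.9897 / (0.6·0.9897 + 0.9·0.0103) ≈ 0.9846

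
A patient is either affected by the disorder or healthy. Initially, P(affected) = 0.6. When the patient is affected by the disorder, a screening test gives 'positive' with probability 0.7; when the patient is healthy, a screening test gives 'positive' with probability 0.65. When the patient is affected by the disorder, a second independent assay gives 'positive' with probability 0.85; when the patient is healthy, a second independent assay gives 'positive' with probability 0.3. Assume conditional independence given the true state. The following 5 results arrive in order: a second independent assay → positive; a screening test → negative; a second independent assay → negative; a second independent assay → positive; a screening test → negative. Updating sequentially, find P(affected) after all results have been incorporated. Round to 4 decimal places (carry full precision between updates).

0.6547

After a second independent assay='positive': P(affected) = 0.85·0.6000 / (0.85·0.6000 + 0.3·0.4000) ≈ 0.8095
After a screening test='negative': P(affected) = 0.3·0.8095 / (0.3·0.8095 + 0.35·0.1905) ≈ 0.7846
After a second independent assay='negative': P(affected) = 0.15·0.7846 / (0.15·0.7846 + 0.7·0.2154) ≈ 0.4384
After a second independent assay='positive': P(affected) = 0.85·0.4384 / (0.85·0.4384 + 0.3·0.5616) ≈ 0.6886
After a screening test='negative': P(affected) = 0.3·0.6886 / (0.3·0.6886 + 0.35·0.3114) ≈ 0.6547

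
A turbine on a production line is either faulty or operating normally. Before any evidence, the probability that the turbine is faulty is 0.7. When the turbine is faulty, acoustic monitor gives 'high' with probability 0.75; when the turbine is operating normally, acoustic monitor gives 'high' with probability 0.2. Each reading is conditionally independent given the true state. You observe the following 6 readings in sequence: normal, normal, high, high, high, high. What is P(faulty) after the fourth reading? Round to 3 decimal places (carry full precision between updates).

0.762

After 'normal': P(faulty) = 0.25·0.7000 / (0.25·0.7000 + 0.8·0.3000) ≈ 0.4217
After 'normal': P(faulty) = 0.25·0.4217 / (0.25·0.4217 + 0.8·0.5783) ≈ 0.1856
After 'high': P(faulty) = 0.75·0.1856 / (0.75·0.1856 + 0.2·0.8144) ≈ 0.4608
After 'high': P(faulty) = 0.75·0.4608 / (0.75·0.4608 + 0.2·0.5392) ≈ 0.7622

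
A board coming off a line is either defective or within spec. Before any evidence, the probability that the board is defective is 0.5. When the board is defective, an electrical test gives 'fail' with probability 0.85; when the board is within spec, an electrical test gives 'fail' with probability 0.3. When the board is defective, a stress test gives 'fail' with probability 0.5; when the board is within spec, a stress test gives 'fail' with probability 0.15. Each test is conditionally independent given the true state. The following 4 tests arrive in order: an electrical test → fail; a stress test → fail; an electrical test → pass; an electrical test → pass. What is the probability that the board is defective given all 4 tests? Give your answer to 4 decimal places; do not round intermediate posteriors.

0.3025

After an electrical test='fail': P(defective) = 0.85·0.5000 / (0.85·0.5000 + 0.3·0.5000) ≈ 0.7391
After a stress test='fail': P(defective) = 0.5·0.7391 / (0.5·0.7391 + 0.15·0.2609) ≈ 0.9043
After an electrical test='pass': P(defective) = 0.15·0.9043 / (0.15·0.9043 + 0.7·0.0957) ≈ 0.6693
After an electrical test='pass': P(defective) = 0.15·0.6693 / (0.15·0.6693 + 0.7·0.3307) ≈ 0.3025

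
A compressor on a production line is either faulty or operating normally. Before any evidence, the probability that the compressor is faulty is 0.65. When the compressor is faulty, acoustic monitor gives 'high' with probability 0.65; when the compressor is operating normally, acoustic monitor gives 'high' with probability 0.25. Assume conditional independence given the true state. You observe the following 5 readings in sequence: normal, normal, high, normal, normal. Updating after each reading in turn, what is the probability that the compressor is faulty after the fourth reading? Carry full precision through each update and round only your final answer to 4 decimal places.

After 'normal': P(faulty) = 0.35·0.6500 / (0.35·0.6500 + 0.75·0.3500) ≈ 0.4643
After 'normal': P(faulty) = 0.35·0.4643 / (0.35·0.4643 + 0.75·0.5357) ≈ 0.2880
After 'high': P(faulty) = 0.65·0.2880 / (0.65·0.2880 + 0.25·0.7120) ≈ 0.5126
After 'normal': P(faulty) = 0.35·0.5126 / (0.35·0.5126 + 0.75·0.4874) ≈ 0.3292

0.3292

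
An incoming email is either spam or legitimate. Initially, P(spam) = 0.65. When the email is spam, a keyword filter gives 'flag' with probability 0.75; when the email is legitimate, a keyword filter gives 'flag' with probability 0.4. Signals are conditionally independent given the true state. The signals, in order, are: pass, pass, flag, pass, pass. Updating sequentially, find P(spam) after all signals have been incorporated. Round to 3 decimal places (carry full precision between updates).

After 'pass': P(spam) = 0.25·0.6500 / (0.25·0.6500 + 0.6·0.3500) ≈ 0.4362
After 'pass': P(spam) = 0.25·0.4362 / (0.25·0.4362 + 0.6·0.5638) ≈ 0.2438
After 'flag': P(spam) = 0.75·0.2438 / (0.75·0.2438 + 0.4·0.7562) ≈ 0.3768
After 'pass': P(spam) = 0.25·0.3768 / (0.25·0.3768 + 0.6·0.6232) ≈ 0.2012
After 'pass': P(spam) = 0.25·0.2012 / (0.25·0.2012 + 0.6·0.7988) ≈ 0.0950

0.095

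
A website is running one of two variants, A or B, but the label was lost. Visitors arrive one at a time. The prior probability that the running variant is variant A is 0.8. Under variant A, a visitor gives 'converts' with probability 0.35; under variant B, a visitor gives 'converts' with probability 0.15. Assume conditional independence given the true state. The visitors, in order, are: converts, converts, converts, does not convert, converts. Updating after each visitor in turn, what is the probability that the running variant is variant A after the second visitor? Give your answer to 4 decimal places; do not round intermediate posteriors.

After 'converts': P(A) = 0.35·0.8000 / (0.35·0.8000 + 0.15·0.2000) ≈ 0.9032
After 'converts': P(A) = 0.35·0.9032 / (0.35·0.9032 + 0.15·0.0968) ≈ 0.9561

0.9561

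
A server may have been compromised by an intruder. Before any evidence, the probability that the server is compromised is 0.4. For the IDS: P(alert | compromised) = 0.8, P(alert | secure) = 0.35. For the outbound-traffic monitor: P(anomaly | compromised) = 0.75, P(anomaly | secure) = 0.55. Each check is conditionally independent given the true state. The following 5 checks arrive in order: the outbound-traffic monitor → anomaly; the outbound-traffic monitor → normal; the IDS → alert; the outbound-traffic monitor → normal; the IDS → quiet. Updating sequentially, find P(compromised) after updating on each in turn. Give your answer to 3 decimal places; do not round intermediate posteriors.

After the outbound-traffic monitor='anomaly': P(compromised) = 0.75·0.4000 / (0.75·0.4000 + 0.55·0.6000) ≈ 0.4762
After the outbound-traffic monitor='normal': P(compromised) = 0.25·0.4762 / (0.25·0.4762 + 0.45·0.5238) ≈ 0.3356
After the IDS='alert': P(compromised) = 0.8·0.3356 / (0.8·0.3356 + 0.35·0.6644) ≈ 0.5358
After the outbound-traffic monitor='normal': P(compromised) = 0.25·0.5358 / (0.25·0.5358 + 0.45·0.4642) ≈ 0.3907
After the IDS='quiet': P(compromised) = 0.2·0.3907 / (0.2·0.3907 + 0.65·0.6093) ≈ 0.1648

0.165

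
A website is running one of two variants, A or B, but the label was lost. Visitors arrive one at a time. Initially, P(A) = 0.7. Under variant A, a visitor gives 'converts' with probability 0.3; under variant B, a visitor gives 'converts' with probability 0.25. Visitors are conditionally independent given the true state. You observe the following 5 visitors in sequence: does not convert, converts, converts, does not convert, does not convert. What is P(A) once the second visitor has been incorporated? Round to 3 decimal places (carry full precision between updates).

0.723

After 'does not convert': P(A) = 0.7·0.7000 / (0.7·0.7000 + 0.75·0.3000) ≈ 0.6853
After 'converts': P(A) = 0.3·0.6853 / (0.3·0.6853 + 0.25·0.3147) ≈ 0.7232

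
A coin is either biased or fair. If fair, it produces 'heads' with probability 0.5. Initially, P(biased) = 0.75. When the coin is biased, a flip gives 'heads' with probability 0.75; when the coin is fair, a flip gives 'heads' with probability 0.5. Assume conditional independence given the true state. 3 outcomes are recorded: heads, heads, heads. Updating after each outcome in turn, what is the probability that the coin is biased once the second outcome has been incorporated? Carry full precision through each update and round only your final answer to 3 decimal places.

After 'heads': P(biased) = 0.75·0.7500 / (0.75·0.7500 + 0.5·0.2500) ≈ 0.8182
After 'heads': P(biased) = 0.75·0.8182 / (0.75·0.8182 + 0.5·0.1818) ≈ 0.8710

0.871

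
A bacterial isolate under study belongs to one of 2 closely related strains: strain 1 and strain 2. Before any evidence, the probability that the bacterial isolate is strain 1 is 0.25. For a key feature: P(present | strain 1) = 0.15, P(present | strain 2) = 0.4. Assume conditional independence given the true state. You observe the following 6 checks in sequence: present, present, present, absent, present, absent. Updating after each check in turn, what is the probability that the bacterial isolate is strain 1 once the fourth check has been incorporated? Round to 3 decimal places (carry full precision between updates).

Apply Bayes' rule sequentially, carrying P(strain 1) forward.
After 'present': P(strain 1) = 0.15·0.2500 / (0.15·0.2500 + 0.4·0.7500) ≈ 0.1111
After 'present': P(strain 1) = 0.15·0.1111 / (0.15·0.1111 + 0.4·0.8889) ≈ 0.0448
After 'present': P(strain 1) = 0.15·0.0448 / (0.15·0.0448 + 0.4·0.9552) ≈ 0.0173
After 'absent': P(strain 1) = 0.85·0.0173 / (0.85·0.0173 + 0.6·0.9827) ≈ 0.0243

0.024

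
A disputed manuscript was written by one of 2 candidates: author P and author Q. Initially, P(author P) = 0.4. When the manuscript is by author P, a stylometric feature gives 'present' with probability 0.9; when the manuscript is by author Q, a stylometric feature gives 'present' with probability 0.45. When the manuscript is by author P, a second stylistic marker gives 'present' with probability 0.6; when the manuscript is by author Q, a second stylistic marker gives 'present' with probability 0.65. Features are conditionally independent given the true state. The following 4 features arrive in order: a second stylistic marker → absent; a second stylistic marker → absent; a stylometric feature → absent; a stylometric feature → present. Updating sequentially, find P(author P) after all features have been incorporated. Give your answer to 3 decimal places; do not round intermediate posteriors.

0.240

After a second stylistic marker='absent': P(author P) = 0.4·0.4000 / (0.4·0.4000 + 0.35·0.6000) ≈ 0.4324
After a second stylistic marker='absent': P(author P) = 0.4·0.4324 / (0.4·0.4324 + 0.35·0.5676) ≈ 0.4655
After a stylometric feature='absent': P(author P) = 0.1·0.4655 / (0.1·0.4655 + 0.55·0.5345) ≈ 0.1367
After a stylometric feature='present': P(author P) = 0.9·0.1367 / (0.9·0.1367 + 0.45·0.8633) ≈ 0.2405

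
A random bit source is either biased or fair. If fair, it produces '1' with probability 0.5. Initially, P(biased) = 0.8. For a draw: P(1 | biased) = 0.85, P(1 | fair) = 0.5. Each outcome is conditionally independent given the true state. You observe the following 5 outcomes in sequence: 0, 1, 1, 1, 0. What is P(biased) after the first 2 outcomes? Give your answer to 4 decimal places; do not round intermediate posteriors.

0.6711

After '0': P(biased) = 0.15·0.8000 / (0.15·0.8000 + 0.5·0.2000) ≈ 0.5455
After '1': P(biased) = 0.85·0.5455 / (0.85·0.5455 + 0.5·0.4545) ≈ 0.6711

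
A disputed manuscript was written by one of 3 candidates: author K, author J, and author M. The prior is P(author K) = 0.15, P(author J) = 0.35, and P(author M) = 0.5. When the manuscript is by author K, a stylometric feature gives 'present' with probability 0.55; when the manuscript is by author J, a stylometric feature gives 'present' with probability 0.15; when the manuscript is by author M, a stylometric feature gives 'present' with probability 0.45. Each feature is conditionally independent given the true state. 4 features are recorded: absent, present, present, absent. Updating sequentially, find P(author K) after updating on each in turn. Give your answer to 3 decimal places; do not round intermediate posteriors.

0.202

After 'absent': normaliser = 0.45·0.1500 + 0.85·0.3500 + 0.55·0.5000; P(author K) ≈ 0.1055, P(author J) ≈ 0.4648, P(author M) ≈ 0.4297
After 'present': normaliser = 0.55·0.1055 + 0.15·0.4648 + 0.45·0.4297; P(author K) ≈ 0.1807, P(author J) ≈ 0.2172, P(author M) ≈ 0.6022
After 'present': normaliser = 0.55·0.1807 + 0.15·0.2172 + 0.45·0.6022; P(author K) ≈ 0.2466, P(author J) ≈ 0.0808, P(author M) ≈ 0.6726
After 'absent': normaliser = 0.45·0.2466 + 0.85·0.0808 + 0.55·0.6726; P(author K) ≈ 0.2019, P(author J) ≈ 0.1250, P(author M) ≈ 0.6731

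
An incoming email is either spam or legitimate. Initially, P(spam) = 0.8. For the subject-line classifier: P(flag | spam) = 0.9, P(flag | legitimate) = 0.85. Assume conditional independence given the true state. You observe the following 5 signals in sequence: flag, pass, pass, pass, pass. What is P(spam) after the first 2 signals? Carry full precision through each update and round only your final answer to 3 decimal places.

0.738

Each posterior becomes the prior for the next update.
After 'flag': P(spam) = 0.9·0.8000 / (0.9·0.8000 + 0.85·0.2000) ≈ 0.8090
After 'pass': P(spam) = 0.1·0.8090 / (0.1·0.8090 + 0.15·0.1910) ≈ 0.7385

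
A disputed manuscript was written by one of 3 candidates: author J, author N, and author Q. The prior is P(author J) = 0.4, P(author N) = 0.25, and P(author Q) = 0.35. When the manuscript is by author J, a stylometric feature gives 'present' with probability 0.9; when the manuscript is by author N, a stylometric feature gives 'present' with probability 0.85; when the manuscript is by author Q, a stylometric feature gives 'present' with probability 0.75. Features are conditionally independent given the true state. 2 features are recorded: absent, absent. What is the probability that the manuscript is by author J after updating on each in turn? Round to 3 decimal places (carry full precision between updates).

After 'absent': normaliser = 0.1·0.4000 + 0.15·0.2500 + 0.25·0.3500; P(author J) ≈ 0.2424, P(author N) ≈ 0.2273, P(author Q) ≈ 0.5303
After 'absent': normaliser = 0.1·0.2424 + 0.15·0.2273 + 0.25·0.5303; P(author J) ≈ 0.1270, P(author N) ≈ 0.1786, P(author Q) ≈ 0.6944

0.127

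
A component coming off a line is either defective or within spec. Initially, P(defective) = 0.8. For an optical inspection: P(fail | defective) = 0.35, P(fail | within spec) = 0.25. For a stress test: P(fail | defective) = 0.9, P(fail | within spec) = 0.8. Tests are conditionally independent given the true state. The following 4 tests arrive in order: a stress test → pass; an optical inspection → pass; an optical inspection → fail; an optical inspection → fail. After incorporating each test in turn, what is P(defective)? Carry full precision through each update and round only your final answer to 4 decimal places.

0.7726

Each posterior becomes the prior for the next update.
After a stress test='pass': P(defective) = 0.1·0.8000 / (0.1·0.8000 + 0.2·0.2000) ≈ 0.6667
After an optical inspection='pass': P(defective) = 0.65·0.6667 / (0.65·0.6667 + 0.75·0.3333) ≈ 0.6341
After an optical inspection='fail': P(defective) = 0.35·0.6341 / (0.35·0.6341 + 0.25·0.3659) ≈ 0.7082
After an optical inspection='fail': P(defective) = 0.35·0.7082 / (0.35·0.7082 + 0.25·0.2918) ≈ 0.7726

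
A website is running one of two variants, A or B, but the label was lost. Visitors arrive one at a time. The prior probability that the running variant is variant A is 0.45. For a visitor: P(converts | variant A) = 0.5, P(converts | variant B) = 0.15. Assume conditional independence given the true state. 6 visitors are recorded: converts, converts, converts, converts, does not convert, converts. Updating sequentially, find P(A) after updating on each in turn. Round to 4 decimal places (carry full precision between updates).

0.9950

After 'converts': P(A) = 0.5·0.4500 / (0.5·0.4500 + 0.15·0.5500) ≈ 0.7317
After 'converts': P(A) = 0.5·0.7317 / (0.5·0.7317 + 0.15·0.2683) ≈ 0.9009
After 'converts': P(A) = 0.5·0.9009 / (0.5·0.9009 + 0.15·0.0991) ≈ 0.9681
After 'converts': P(A) = 0.5·0.9681 / (0.5·0.9681 + 0.15·0.0319) ≈ 0.9902
After 'does not convert': P(A) = 0.5·0.9902 / (0.5·0.9902 + 0.85·0.0098) ≈ 0.9834
After 'converts': P(A) = 0.5·0.9834 / (0.5·0.9834 + 0.15·0.0166) ≈ 0.9950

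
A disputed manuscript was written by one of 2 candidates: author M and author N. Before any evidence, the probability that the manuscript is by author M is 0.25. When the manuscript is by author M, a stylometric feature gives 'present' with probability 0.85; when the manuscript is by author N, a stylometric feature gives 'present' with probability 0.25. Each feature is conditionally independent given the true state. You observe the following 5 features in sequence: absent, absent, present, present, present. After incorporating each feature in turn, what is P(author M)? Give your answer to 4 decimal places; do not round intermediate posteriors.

0.3439

Apply Bayes' rule sequentially, carrying P(author M) forward.
After 'absent': P(author M) = 0.15·0.2500 / (0.15·0.2500 + 0.75·0.7500) ≈ 0.0625
After 'absent': P(author M) = 0.15·0.0625 / (0.15·0.0625 + 0.75·0.9375) ≈ 0.0132
After 'present': P(author M) = 0.85·0.0132 / (0.85·0.0132 + 0.25·0.9868) ≈ 0.0434
After 'present': P(author M) = 0.85·0.0434 / (0.85·0.0434 + 0.25·0.9566) ≈ 0.1335
After 'present': P(author M) = 0.85·0.1335 / (0.85·0.1335 + 0.25·0.8665) ≈ 0.3439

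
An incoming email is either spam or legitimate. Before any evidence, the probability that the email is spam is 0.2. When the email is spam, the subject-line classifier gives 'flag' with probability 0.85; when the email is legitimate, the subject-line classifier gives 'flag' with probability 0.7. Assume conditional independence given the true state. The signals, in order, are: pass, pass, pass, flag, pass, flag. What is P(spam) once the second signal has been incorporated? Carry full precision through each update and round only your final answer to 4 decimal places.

After 'pass': P(spam) = 0.15·0.2000 / (0.15·0.2000 + 0.3·0.8000) ≈ 0.1111
After 'pass': P(spam) = 0.15·0.1111 / (0.15·0.1111 + 0.3·0.8889) ≈ 0.0588

0.0588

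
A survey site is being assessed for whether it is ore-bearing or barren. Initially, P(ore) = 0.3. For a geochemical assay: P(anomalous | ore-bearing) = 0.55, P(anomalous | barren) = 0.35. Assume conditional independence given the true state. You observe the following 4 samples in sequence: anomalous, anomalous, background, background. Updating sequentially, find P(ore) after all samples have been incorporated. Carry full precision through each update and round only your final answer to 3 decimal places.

After 'anomalous': P(ore) = 0.55·0.3000 / (0.55·0.3000 + 0.35·0.7000) ≈ 0.4024
After 'anomalous': P(ore) = 0.55·0.4024 / (0.55·0.4024 + 0.35·0.5976) ≈ 0.5142
After 'background': P(ore) = 0.45·0.5142 / (0.45·0.5142 + 0.65·0.4858) ≈ 0.4229
After 'background': P(ore) = 0.45·0.4229 / (0.45·0.4229 + 0.65·0.5771) ≈ 0.3365

0.337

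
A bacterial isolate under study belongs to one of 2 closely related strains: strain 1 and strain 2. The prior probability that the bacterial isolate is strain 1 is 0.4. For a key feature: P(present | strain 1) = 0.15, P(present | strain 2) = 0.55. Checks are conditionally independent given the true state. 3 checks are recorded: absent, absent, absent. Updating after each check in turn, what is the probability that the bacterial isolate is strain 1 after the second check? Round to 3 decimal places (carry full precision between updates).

0.704

After 'absent': P(strain 1) = 0.85·0.4000 / (0.85·0.4000 + 0.45·0.6000) ≈ 0.5574
After 'absent': P(strain 1) = 0.85·0.5574 / (0.85·0.5574 + 0.45·0.4426) ≈ 0.7040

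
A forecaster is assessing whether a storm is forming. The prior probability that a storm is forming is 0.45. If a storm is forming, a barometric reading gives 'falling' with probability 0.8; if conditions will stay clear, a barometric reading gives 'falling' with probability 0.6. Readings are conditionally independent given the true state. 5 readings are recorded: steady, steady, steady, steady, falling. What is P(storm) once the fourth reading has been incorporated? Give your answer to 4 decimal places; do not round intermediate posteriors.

0.0486

Each posterior becomes the prior for the next update.
After 'steady': P(storm) = 0.2·0.4500 / (0.2·0.4500 + 0.4·0.5500) ≈ 0.2903
After 'steady': P(storm) = 0.2·0.2903 / (0.2·0.2903 + 0.4·0.7097) ≈ 0.1698
After 'steady': P(storm) = 0.2·0.1698 / (0.2·0.1698 + 0.4·0.8302) ≈ 0.0928
After 'steady': P(storm) = 0.2·0.0928 / (0.2·0.0928 + 0.4·0.9072) ≈ 0.0486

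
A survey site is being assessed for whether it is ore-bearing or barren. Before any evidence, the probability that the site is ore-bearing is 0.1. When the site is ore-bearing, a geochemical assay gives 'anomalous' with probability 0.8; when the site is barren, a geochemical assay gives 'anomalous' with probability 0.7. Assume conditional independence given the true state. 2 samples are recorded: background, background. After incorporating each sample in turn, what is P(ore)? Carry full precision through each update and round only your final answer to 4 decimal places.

After 'background': P(ore) = 0.2·0.1000 / (0.2·0.1000 + 0.3·0.9000) ≈ 0.0690
After 'background': P(ore) = 0.2·0.0690 / (0.2·0.0690 + 0.3·0.9310) ≈ 0.0471

0.0471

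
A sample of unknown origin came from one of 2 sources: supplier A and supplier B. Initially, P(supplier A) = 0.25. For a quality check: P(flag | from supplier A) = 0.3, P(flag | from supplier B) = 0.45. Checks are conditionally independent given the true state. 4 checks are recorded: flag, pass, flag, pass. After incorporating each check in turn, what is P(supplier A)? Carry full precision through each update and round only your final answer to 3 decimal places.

0.194

Each posterior becomes the prior for the next update.
After 'flag': P(supplier A) = 0.3·0.2500 / (0.3·0.2500 + 0.45·0.7500) ≈ 0.1818
After 'pass': P(supplier A) = 0.7·0.1818 / (0.7·0.1818 + 0.55·0.8182) ≈ 0.2205
After 'flag': P(supplier A) = 0.3·0.2205 / (0.3·0.2205 + 0.45·0.7795) ≈ 0.1586
After 'pass': P(supplier A) = 0.7·0.1586 / (0.7·0.1586 + 0.55·0.8414) ≈ 0.1935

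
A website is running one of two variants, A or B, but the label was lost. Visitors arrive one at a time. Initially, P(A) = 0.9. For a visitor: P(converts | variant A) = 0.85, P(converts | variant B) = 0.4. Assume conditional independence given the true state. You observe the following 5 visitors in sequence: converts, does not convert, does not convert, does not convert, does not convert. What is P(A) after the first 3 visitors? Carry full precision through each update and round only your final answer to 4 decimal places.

Apply Bayes' rule sequentially, carrying P(A) forward.
After 'converts': P(A) = 0.85·0.9000 / (0.85·0.9000 + 0.4·0.1000) ≈ 0.9503
After 'does not convert': P(A) = 0.15·0.9503 / (0.15·0.9503 + 0.6·0.0497) ≈ 0.8270
After 'does not convert': P(A) = 0.15·0.8270 / (0.15·0.8270 + 0.6·0.1730) ≈ 0.5445

0.5445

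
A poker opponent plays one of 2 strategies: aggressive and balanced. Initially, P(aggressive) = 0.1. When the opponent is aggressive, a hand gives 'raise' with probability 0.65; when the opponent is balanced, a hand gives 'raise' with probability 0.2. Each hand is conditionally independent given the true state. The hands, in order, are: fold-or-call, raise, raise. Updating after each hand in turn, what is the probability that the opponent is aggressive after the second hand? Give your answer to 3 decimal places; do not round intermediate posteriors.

After 'fold-or-call': P(aggressive) = 0.35·0.1000 / (0.35·0.1000 + 0.8·0.9000) ≈ 0.0464
After 'raise': P(aggressive) = 0.65·0.0464 / (0.65·0.0464 + 0.2·0.9536) ≈ 0.1364

0.136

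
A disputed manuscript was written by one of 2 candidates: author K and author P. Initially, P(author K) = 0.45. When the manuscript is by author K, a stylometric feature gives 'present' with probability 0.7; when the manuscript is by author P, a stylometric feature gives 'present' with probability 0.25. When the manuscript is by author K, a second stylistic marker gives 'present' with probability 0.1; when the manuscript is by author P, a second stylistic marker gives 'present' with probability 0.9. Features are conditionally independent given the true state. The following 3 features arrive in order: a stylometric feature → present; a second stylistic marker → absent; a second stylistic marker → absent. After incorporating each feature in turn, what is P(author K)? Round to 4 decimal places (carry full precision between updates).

0.9946

After a stylometric feature='present': P(author K) = 0.7·0.4500 / (0.7·0.4500 + 0.25·0.5500) ≈ 0.6961
After a second stylistic marker='absent': P(author K) = 0.9·0.6961 / (0.9·0.6961 + 0.1·0.3039) ≈ 0.9537
After a second stylistic marker='absent': P(author K) = 0.9·0.9537 / (0.9·0.9537 + 0.1·0.0463) ≈ 0.9946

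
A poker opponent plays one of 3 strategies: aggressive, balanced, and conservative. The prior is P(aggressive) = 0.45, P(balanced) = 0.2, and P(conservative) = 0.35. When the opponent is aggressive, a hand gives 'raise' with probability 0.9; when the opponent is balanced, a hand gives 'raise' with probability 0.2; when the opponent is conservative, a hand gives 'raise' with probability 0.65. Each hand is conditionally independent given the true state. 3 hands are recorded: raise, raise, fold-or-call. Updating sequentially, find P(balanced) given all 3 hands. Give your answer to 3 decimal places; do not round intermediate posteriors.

After 'raise': normaliser = 0.9·0.4500 + 0.2·0.2000 + 0.65·0.3500; P(aggressive) ≈ 0.6022, P(balanced) ≈ 0.0595, P(conservative) ≈ 0.3383
After 'raise': normaliser = 0.9·0.6022 + 0.2·0.0595 + 0.65·0.3383; P(aggressive) ≈ 0.7005, P(balanced) ≈ 0.0154, P(conservative) ≈ 0.2842
After 'fold-or-call': normaliser = 0.1·0.7005 + 0.8·0.0154 + 0.35·0.2842; P(aggressive) ≈ 0.3853, P(balanced) ≈ 0.0676, P(conservative) ≈ 0.5471

0.068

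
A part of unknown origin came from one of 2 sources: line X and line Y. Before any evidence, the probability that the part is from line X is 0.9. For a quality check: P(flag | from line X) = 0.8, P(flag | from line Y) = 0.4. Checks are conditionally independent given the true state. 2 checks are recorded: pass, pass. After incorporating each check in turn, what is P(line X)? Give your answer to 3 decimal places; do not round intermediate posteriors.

0.500

After 'pass': P(line X) = 0.2·0.9000 / (0.2·0.9000 + 0.6·0.1000) ≈ 0.7500
After 'pass': P(line X) = 0.2·0.7500 / (0.2·0.7500 + 0.6·0.2500) ≈ 0.5000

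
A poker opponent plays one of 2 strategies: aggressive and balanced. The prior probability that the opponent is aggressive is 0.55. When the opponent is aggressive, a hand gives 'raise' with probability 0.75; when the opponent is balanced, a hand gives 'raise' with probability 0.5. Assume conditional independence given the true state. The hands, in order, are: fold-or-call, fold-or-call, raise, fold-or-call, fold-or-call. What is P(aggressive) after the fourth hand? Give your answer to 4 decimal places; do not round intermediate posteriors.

After 'fold-or-call': P(aggressive) = 0.25·0.5500 / (0.25·0.5500 + 0.5·0.4500) ≈ 0.3793
After 'fold-or-call': P(aggressive) = 0.25·0.3793 / (0.25·0.3793 + 0.5·0.6207) ≈ 0.2340
After 'raise': P(aggressive) = 0.75·0.2340 / (0.75·0.2340 + 0.5·0.7660) ≈ 0.3143
After 'fold-or-call': P(aggressive) = 0.25·0.3143 / (0.25·0.3143 + 0.5·0.6857) ≈ 0.1864

0.1864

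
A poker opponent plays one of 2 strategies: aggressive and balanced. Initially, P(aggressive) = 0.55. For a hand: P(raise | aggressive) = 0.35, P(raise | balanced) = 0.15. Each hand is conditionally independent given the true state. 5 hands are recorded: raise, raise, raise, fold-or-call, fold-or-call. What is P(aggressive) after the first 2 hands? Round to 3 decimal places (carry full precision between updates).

Apply Bayes' rule sequentially, carrying P(aggressive) forward.
After 'raise': P(aggressive) = 0.35·0.5500 / (0.35·0.5500 + 0.15·0.4500) ≈ 0.7404
After 'raise': P(aggressive) = 0.35·0.7404 / (0.35·0.7404 + 0.15·0.2596) ≈ 0.8694

0.869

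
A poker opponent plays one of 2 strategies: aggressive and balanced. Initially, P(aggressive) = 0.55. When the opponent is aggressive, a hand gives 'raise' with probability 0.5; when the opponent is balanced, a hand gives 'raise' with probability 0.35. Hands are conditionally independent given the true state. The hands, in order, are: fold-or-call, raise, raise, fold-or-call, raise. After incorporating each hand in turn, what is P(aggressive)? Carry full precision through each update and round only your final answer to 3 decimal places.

After 'fold-or-call': P(aggressive) = 0.5·0.5500 / (0.5·0.5500 + 0.65·0.4500) ≈ 0.4846
After 'raise': P(aggressive) = 0.5·0.4846 / (0.5·0.4846 + 0.35·0.5154) ≈ 0.5732
After 'raise': P(aggressive) = 0.5·0.5732 / (0.5·0.5732 + 0.35·0.4268) ≈ 0.6574
After 'fold-or-call': P(aggressive) = 0.5·0.6574 / (0.5·0.6574 + 0.65·0.3426) ≈ 0.5961
After 'raise': P(aggressive) = 0.5·0.5961 / (0.5·0.5961 + 0.35·0.4039) ≈ 0.6783

0.678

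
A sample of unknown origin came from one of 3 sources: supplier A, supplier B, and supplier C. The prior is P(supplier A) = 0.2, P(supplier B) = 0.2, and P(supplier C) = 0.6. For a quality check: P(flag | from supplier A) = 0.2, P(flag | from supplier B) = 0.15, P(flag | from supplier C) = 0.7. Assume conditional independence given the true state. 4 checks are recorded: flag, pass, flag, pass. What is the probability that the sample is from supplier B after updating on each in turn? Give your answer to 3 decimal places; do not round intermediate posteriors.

0.093

After 'flag': normaliser = 0.2·0.2000 + 0.15·0.2000 + 0.7·0.6000; P(supplier A) ≈ 0.0816, P(supplier B) ≈ 0.0612, P(supplier C) ≈ 0.8571
After 'pass': normaliser = 0.8·0.0816 + 0.85·0.0612 + 0.3·0.8571; P(supplier A) ≈ 0.1744, P(supplier B) ≈ 0.1390, P(supplier C) ≈ 0.6866
After 'flag': normaliser = 0.2·0.1744 + 0.15·0.1390 + 0.7·0.6866; P(supplier A) ≈ 0.0650, P(supplier B) ≈ 0.0389, P(supplier C) ≈ 0.8961
After 'pass': normaliser = 0.8·0.0650 + 0.85·0.0389 + 0.3·0.8961; P(supplier A) ≈ 0.1470, P(supplier B) ≈ 0.0933, P(supplier C) ≈ 0.7597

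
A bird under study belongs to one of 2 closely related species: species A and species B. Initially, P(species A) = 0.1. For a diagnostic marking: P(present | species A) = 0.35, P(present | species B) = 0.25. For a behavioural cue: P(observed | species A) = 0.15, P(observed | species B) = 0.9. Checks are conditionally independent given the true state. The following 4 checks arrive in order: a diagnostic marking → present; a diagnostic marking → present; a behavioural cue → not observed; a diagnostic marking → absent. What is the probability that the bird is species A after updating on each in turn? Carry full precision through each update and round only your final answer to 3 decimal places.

0.616

Each posterior becomes the prior for the next update.
After a diagnostic marking='present': P(species A) = 0.35·0.1000 / (0.35·0.1000 + 0.25·0.9000) ≈ 0.1346
After a diagnostic marking='present': P(species A) = 0.35·0.1346 / (0.35·0.1346 + 0.25·0.8654) ≈ 0.1788
After a behavioural cue='not observed': P(species A) = 0.85·0.1788 / (0.85·0.1788 + 0.1·0.8212) ≈ 0.6493
After a diagnostic marking='absent': P(species A) = 0.65·0.6493 / (0.65·0.6493 + 0.75·0.3507) ≈ 0.6160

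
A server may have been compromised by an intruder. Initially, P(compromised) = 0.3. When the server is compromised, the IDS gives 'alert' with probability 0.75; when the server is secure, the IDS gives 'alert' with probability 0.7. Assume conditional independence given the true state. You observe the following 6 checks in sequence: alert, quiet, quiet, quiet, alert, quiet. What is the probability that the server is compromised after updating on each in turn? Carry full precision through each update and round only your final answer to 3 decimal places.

0.192

After 'alert': P(compromised) = 0.75·0.3000 / (0.75·0.3000 + 0.7·0.7000) ≈ 0.3147
After 'quiet': P(compromised) = 0.25·0.3147 / (0.25·0.3147 + 0.3·0.6853) ≈ 0.2768
After 'quiet': P(compromised) = 0.25·0.2768 / (0.25·0.2768 + 0.3·0.7232) ≈ 0.2418
After 'quiet': P(compromised) = 0.25·0.2418 / (0.25·0.2418 + 0.3·0.7582) ≈ 0.2099
After 'alert': P(compromised) = 0.75·0.2099 / (0.75·0.2099 + 0.7·0.7901) ≈ 0.2216
After 'quiet': P(compromised) = 0.25·0.2216 / (0.25·0.2216 + 0.3·0.7784) ≈ 0.1918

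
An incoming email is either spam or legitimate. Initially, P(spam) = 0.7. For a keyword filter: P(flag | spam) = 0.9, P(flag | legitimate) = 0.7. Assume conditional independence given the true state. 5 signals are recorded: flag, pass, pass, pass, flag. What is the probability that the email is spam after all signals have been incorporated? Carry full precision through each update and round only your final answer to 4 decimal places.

0.1250

After 'flag': P(spam) = 0.9·0.7000 / (0.9·0.7000 + 0.7·0.3000) ≈ 0.7500
After 'pass': P(spam) = 0.1·0.7500 / (0.1·0.7500 + 0.3·0.2500) ≈ 0.5000
After 'pass': P(spam) = 0.1·0.5000 / (0.1·0.5000 + 0.3·0.5000) ≈ 0.2500
After 'pass': P(spam) = 0.1·0.2500 / (0.1·0.2500 + 0.3·0.7500) ≈ 0.1000
After 'flag': P(spam) = 0.9·0.1000 / (0.9·0.1000 + 0.7·0.9000) ≈ 0.1250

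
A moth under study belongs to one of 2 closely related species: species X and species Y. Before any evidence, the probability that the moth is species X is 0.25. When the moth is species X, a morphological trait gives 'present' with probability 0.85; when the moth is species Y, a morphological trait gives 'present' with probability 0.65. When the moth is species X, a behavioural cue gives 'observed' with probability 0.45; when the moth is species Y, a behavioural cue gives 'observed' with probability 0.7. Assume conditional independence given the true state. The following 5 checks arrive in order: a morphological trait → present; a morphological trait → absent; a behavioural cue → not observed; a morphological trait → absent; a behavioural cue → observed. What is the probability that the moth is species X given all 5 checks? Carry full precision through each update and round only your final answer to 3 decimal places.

Apply Bayes' rule sequentially, carrying P(species X) forward.
After a morphological trait='present': P(species X) = 0.85·0.2500 / (0.85·0.2500 + 0.65·0.7500) ≈ 0.3036
After a morphological trait='absent': P(species X) = 0.15·0.3036 / (0.15·0.3036 + 0.35·0.6964) ≈ 0.1574
After a behavioural cue='not observed': P(species X) = 0.55·0.1574 / (0.55·0.1574 + 0.3·0.8426) ≈ 0.2551
After a morphological trait='absent': P(species X) = 0.15·0.2551 / (0.15·0.2551 + 0.35·0.7449) ≈ 0.1280
After a behavioural cue='observed': P(species X) = 0.45·0.1280 / (0.45·0.1280 + 0.7·0.8720) ≈ 0.0862

0.086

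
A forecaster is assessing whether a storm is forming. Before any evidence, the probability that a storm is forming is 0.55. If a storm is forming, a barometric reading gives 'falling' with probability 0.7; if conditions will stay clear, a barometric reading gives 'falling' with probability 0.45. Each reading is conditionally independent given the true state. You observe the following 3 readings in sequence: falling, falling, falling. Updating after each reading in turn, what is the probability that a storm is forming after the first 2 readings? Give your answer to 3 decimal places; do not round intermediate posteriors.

After 'falling': P(storm) = 0.7·0.5500 / (0.7·0.5500 + 0.45·0.4500) ≈ 0.6553
After 'falling': P(storm) = 0.7·0.6553 / (0.7·0.6553 + 0.45·0.3447) ≈ 0.7473

0.747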